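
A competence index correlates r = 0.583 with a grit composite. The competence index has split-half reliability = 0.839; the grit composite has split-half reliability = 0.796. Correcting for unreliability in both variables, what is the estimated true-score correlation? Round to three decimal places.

0.713

r_true = r_obs / √(r_xx · r_yy) = 0.583 / √(0.839 × 0.796) = 0.583 / √0.667844 = 0.583 / 0.8172 ≈ 0.713.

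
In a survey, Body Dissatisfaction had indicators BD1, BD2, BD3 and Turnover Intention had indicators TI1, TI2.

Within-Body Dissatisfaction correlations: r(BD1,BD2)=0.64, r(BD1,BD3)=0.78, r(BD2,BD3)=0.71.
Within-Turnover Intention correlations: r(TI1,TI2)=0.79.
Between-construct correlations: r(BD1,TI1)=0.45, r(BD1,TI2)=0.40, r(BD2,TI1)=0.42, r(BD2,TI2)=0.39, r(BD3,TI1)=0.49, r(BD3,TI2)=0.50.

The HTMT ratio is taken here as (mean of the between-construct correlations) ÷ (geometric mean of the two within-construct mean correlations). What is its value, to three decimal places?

0.590

Between-construct mean = 2.65/6 = 0.4417.
Mean within-BD = 2.13/3 = 0.7100; mean within-TI = 0.79/1 = 0.7900.
Geometric mean = √(0.7100 × 0.7900) = 0.7489.
HTMT = 0.4417 / 0.7489 = 0.590.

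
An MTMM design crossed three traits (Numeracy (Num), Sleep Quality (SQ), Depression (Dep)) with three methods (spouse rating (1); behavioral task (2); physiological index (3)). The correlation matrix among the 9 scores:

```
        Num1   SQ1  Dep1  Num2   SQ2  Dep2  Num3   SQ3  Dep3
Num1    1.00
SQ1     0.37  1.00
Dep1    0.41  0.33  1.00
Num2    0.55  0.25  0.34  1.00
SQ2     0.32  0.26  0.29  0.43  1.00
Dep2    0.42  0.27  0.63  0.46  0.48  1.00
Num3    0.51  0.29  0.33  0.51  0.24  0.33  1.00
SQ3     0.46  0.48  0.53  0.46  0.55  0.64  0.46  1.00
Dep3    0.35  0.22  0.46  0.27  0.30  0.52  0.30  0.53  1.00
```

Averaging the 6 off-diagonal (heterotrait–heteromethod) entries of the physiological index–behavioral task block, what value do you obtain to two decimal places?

HTHM values (method 3 × method 2): 0.24, 0.33, 0.46, 0.64, 0.27, 0.30; mean = 2.24/6 = 0.37.

0.37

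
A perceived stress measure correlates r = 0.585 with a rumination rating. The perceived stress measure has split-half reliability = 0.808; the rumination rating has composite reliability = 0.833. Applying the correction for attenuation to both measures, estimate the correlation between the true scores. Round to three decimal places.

r_true = r_obs / √(r_xx · r_yy) = 0.585 / √(0.808 × 0.833) = 0.585 / √0.673064 = 0.585 / 0.8204 ≈ 0.713.

0.713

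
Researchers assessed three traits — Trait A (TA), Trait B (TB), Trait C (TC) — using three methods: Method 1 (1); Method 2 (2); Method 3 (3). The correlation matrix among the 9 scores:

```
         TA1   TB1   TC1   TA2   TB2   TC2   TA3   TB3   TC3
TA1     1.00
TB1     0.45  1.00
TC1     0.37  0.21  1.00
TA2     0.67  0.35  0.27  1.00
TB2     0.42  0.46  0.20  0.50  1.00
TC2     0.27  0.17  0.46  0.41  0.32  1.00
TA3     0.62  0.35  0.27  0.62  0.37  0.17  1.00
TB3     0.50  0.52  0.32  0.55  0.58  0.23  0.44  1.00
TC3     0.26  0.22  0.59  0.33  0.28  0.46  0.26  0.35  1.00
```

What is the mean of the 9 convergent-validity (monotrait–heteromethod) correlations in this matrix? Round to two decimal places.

0.55

Convergent values: 0.67, 0.62, 0.62, 0.46, 0.52, 0.58, 0.46, 0.59, 0.46; mean = 4.98/9 = 0.55.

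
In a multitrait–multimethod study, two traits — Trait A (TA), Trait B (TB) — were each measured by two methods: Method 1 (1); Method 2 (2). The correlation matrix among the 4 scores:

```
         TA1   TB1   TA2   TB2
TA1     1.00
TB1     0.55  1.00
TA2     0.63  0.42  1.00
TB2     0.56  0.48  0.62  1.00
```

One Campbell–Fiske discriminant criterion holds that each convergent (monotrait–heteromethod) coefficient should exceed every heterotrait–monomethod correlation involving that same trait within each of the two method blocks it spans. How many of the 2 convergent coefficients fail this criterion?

1

Convergent coefficients and their comparison sets:
TA (methods 1·2): 0.63 vs {0.55, 0.62} → pass.
TB (methods 1·2): 0.48 vs {0.55, 0.62} → fail.
1 of 2 fail.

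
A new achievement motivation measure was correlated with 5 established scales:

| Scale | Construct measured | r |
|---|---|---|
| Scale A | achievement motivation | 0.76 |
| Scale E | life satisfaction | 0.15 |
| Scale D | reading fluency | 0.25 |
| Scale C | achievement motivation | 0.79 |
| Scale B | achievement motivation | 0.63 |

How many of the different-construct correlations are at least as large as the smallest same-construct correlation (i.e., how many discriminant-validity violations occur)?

Convergent (same construct = achievement motivation): Scale A, Scale C, Scale B.
Smallest convergent = 0.63. Discriminant values: 0.15, 0.25; count ≥ 0.63 → 0.

0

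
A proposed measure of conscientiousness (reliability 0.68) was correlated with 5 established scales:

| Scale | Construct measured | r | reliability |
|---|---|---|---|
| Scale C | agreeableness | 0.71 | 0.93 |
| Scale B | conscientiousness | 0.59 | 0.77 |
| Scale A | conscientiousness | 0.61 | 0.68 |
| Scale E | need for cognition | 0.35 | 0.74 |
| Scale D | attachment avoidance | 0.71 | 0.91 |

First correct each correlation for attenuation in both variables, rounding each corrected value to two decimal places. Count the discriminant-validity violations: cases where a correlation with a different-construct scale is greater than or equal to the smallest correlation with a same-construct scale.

Disattenuated r (r / √(r_scale · r_new)):
  Scale C (disc): 0.71 / √(0.93·0.68) = 0.89
  Scale B (conv): 0.59 / √(0.77·0.68) = 0.82
  Scale A (conv): 0.61 / √(0.68·0.68) = 0.90
  Scale E (disc): 0.35 / √(0.74·0.68) = 0.49
  Scale D (disc): 0.71 / √(0.91·0.68) = 0.90
Smallest convergent = 0.82. Discriminant values: 0.89, 0.49, 0.90; count ≥ 0.82 → 2.

2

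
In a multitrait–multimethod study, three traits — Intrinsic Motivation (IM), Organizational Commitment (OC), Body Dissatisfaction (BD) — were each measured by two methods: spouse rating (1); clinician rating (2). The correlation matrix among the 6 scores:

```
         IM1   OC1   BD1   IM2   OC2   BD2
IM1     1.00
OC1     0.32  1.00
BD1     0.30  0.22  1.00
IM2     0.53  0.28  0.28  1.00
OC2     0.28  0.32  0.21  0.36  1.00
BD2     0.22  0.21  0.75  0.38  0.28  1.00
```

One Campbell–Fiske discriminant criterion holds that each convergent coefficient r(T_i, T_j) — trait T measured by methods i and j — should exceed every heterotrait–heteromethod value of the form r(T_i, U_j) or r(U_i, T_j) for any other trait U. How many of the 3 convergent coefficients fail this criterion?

0

Each convergent coefficient versus the relevant comparison correlations:
IM (methods 1·2): 0.53 vs {0.28, 0.28, 0.22, 0.28} → pass.
OC (methods 1·2): 0.32 vs {0.28, 0.28, 0.21, 0.21} → pass.
BD (methods 1·2): 0.75 vs {0.28, 0.22, 0.21, 0.21} → pass.
0 of 3 fail.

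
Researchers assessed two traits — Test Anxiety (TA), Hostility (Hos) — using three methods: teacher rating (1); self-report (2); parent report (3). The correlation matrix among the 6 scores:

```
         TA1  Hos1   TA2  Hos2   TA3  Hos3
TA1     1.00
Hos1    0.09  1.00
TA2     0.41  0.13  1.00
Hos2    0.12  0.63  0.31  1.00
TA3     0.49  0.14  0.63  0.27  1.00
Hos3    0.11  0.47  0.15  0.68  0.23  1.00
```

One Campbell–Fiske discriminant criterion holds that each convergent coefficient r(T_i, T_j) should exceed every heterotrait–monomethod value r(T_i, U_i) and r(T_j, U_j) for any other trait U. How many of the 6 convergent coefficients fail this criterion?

Checking each validity diagonal entry against its comparison values:
TA (methods 1·2): 0.41 vs {0.09, 0.31} → pass.
TA (methods 1·3): 0.49 vs {0.09, 0.23} → pass.
TA (methods 2·3): 0.63 vs {0.31, 0.23} → pass.
Hos (methods 1·2): 0.63 vs {0.09, 0.31} → pass.
Hos (methods 1·3): 0.47 vs {0.09, 0.23} → pass.
Hos (methods 2·3): 0.68 vs {0.31, 0.23} → pass.
0 of 6 fail.

0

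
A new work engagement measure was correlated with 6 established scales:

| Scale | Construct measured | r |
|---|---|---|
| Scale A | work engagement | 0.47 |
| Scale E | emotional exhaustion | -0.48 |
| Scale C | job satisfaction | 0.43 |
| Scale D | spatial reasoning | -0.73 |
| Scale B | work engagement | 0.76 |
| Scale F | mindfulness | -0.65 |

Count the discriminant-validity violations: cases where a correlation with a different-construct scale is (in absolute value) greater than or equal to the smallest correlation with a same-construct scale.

3

Convergent (same construct = work engagement): Scale A, Scale B.
Smallest convergent = 0.47. Discriminant |r|: 0.48, 0.43, 0.73, 0.65; count ≥ 0.47 → 3.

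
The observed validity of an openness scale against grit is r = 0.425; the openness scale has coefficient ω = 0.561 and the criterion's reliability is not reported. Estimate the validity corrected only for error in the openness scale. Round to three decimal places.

0.567

Single correction: r_c = r_obs / √r_xx = 0.425 / √0.561 = 0.425 / 0.7490 ≈ 0.567.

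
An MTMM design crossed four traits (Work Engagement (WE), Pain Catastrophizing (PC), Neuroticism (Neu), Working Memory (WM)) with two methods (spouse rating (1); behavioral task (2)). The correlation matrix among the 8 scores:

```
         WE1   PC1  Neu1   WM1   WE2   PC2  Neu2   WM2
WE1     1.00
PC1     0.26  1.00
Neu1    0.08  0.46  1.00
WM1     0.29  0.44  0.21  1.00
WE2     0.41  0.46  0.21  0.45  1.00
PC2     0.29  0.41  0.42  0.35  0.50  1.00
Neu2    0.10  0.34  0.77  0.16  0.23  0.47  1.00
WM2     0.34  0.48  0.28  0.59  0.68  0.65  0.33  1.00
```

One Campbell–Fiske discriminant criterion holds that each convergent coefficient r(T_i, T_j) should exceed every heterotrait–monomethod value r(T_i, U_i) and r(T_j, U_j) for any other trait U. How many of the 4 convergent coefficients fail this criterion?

Checking each validity diagonal entry against its comparison values:
WE (methods 1·2): 0.41 vs {0.26, 0.50, 0.08, 0.23, 0.29, 0.68} → fail.
PC (methods 1·2): 0.41 vs {0.26, 0.50, 0.46, 0.47, 0.44, 0.65} → fail.
Neu (methods 1·2): 0.77 vs {0.08, 0.23, 0.46, 0.47, 0.21, 0.33} → pass.
WM (methods 1·2): 0.59 vs {0.29, 0.68, 0.44, 0.65, 0.21, 0.33} → fail.
3 of 4 fail.

3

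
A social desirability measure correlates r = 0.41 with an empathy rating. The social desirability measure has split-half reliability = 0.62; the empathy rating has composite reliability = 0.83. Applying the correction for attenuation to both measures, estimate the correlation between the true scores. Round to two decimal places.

r_true = r_obs / √(r_xx · r_yy) = 0.41 / √(0.62 × 0.83) = 0.41 / √0.5146 = 0.41 / 0.7174 ≈ 0.57.

0.57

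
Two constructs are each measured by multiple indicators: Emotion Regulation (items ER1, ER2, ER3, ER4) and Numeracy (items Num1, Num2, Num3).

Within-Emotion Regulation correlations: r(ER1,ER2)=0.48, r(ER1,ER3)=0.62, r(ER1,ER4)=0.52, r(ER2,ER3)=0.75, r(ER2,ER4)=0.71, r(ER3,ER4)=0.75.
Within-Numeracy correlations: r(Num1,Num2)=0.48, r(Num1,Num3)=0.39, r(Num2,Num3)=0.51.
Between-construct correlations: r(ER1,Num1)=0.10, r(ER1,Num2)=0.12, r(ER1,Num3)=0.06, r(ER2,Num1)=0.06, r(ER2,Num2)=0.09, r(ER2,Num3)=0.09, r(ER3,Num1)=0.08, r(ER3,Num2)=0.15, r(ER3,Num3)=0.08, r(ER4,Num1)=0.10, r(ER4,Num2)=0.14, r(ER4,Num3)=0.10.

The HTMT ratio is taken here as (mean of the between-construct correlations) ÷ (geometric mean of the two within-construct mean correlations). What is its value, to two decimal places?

0.18

Mean between = 1.17/12 = 0.0975.
Mean within-ER = 3.83/6 = 0.6383; mean within-Num = 1.38/3 = 0.4600.
Geometric mean = √(0.6383 × 0.4600) = 0.5419.
HTMT = 0.0975 / 0.5419 = 0.18.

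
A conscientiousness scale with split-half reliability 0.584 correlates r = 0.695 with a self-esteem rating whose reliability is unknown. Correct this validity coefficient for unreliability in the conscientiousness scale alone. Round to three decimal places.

0.909

Single correction: r_c = r_obs / √r_xx = 0.695 / √0.584 = 0.695 / 0.7642 ≈ 0.909.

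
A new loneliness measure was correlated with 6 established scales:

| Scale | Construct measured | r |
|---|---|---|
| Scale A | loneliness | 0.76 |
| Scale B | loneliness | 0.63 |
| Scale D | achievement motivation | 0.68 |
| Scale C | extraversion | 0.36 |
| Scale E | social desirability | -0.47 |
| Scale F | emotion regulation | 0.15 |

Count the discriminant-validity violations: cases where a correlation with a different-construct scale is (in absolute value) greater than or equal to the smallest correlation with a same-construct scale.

1

Convergent (same construct = loneliness): Scale A, Scale B.
Smallest convergent = 0.63. Discriminant |r|: 0.68, 0.36, 0.47, 0.15; count ≥ 0.63 → 1.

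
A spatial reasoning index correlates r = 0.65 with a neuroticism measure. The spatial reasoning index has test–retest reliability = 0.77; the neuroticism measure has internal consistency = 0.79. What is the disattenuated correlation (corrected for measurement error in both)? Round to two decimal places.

0.83

r_true = r_obs / √(r_xx · r_yy) = 0.65 / √(0.77 × 0.79) = 0.65 / √0.6083 = 0.65 / 0.7799 ≈ 0.83.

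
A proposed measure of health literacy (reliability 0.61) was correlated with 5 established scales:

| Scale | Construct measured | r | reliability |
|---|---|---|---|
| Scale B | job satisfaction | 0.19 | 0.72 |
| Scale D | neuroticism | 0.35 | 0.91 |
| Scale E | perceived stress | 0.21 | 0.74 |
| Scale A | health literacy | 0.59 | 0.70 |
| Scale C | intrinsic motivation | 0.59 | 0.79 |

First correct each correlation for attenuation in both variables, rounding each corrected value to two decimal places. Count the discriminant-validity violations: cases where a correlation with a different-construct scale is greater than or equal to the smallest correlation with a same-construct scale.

0

Disattenuated r (r / √(r_scale · r_new)):
  Scale B (disc): 0.19 / √(0.72·0.61) = 0.29
  Scale D (disc): 0.35 / √(0.91·0.61) = 0.47
  Scale E (disc): 0.21 / √(0.74·0.61) = 0.31
  Scale A (conv): 0.59 / √(0.70·0.61) = 0.90
  Scale C (disc): 0.59 / √(0.79·0.61) = 0.85
Smallest convergent = 0.90. Discriminant values: 0.29, 0.47, 0.31, 0.85; count ≥ 0.90 → 0.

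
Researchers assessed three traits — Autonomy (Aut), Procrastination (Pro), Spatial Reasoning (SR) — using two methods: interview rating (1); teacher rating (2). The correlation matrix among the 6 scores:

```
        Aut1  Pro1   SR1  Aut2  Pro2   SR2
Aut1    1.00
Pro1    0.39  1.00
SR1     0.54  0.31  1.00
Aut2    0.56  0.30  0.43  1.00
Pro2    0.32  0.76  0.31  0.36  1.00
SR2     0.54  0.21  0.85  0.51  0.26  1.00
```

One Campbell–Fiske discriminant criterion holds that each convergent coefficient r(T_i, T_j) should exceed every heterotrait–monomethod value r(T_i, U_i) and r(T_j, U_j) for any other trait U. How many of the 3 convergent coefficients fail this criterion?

0

Checking each validity diagonal entry against its comparison values:
Aut (methods 1·2): 0.56 vs {0.39, 0.36, 0.54, 0.51} → pass.
Pro (methods 1·2): 0.76 vs {0.39, 0.36, 0.31, 0.26} → pass.
SR (methods 1·2): 0.85 vs {0.54, 0.51, 0.31, 0.26} → pass.
0 of 3 fail.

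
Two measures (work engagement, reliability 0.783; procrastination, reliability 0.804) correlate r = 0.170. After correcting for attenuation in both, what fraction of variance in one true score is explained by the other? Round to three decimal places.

0.046

Disattenuated r = 0.170 / √(0.783 × 0.804) = 0.170 / 0.7934 = 0.2143.
Shared true-score variance = 0.2143² = 0.0459 ≈ 0.046.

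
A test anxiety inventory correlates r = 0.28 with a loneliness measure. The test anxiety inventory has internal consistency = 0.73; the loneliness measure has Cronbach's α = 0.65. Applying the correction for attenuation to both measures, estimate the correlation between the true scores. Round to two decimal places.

0.41

r_true = r_obs / √(r_xx · r_yy) = 0.28 / √(0.73 × 0.65) = 0.28 / √0.4745 = 0.28 / 0.6888 ≈ 0.41.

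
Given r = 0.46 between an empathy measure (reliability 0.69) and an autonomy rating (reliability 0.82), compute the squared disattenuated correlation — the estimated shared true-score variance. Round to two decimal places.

Disattenuated r = 0.46 / √(0.69 × 0.82) = 0.46 / 0.7522 = 0.6115.
Shared true-score variance = 0.6115² = 0.3739 ≈ 0.37.

0.37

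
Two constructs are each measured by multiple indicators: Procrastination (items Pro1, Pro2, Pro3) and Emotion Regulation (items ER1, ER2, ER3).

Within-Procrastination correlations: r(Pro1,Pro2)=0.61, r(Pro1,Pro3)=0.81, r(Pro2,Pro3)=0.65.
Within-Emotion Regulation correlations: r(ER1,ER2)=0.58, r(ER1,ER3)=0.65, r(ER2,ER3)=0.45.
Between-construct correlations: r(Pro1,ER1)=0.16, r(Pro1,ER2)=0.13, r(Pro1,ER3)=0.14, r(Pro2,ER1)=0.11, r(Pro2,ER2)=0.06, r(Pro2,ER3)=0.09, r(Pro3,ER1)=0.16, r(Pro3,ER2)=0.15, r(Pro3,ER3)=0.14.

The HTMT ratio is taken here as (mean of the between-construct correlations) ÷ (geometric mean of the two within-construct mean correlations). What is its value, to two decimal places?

Between-construct mean = 1.14/9 = 0.1267.
Mean within-Pro = 2.07/3 = 0.6900; mean within-ER = 1.68/3 = 0.5600.
Geometric mean = √(0.6900 × 0.5600) = 0.6216.
HTMT = 0.1267 / 0.6216 = 0.20.

0.20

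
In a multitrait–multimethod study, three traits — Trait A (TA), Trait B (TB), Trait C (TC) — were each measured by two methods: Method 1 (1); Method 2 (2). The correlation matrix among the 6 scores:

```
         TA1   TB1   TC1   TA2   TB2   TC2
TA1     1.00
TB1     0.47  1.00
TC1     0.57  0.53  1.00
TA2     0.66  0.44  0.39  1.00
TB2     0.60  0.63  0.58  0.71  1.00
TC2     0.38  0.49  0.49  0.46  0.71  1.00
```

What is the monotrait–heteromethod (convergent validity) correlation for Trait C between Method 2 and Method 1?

0.49

Same trait (TC), different methods: r(TC2, TC1) = 0.49.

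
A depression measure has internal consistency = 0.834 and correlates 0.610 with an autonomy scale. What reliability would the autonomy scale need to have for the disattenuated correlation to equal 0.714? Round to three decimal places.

0.875

r_true = r_obs / √(r_xx · r_yy) ⇒ 0.714 = 0.610 / √(0.834 · r_yy).
√(0.834 · r_yy) = 0.610 / 0.714 = 0.8543; 0.834 · r_yy = 0.7298; r_yy = 0.7298 / 0.834 ≈ 0.875.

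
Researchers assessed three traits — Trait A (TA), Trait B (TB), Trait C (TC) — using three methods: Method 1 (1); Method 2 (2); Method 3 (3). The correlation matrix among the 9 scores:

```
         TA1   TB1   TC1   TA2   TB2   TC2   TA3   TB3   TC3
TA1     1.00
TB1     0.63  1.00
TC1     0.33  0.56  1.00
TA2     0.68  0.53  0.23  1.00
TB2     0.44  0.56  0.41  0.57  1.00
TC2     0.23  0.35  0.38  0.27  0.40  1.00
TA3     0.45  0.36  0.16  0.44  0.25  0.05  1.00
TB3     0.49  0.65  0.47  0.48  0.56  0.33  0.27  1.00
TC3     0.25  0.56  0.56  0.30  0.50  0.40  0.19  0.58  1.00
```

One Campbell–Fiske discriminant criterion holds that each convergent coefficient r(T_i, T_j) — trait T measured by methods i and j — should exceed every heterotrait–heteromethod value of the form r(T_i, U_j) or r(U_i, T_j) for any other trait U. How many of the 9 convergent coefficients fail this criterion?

Checking each validity diagonal entry against its comparison values:
TA (methods 1·2): 0.68 vs {0.44, 0.53, 0.23, 0.23} → pass.
TA (methods 1·3): 0.45 vs {0.49, 0.36, 0.25, 0.16} → fail.
TA (methods 2·3): 0.44 vs {0.48, 0.25, 0.30, 0.05} → fail.
TB (methods 1·2): 0.56 vs {0.53, 0.44, 0.35, 0.41} → pass.
TB (methods 1·3): 0.65 vs {0.36, 0.49, 0.56, 0.47} → pass.
TB (methods 2·3): 0.56 vs {0.25, 0.48, 0.50, 0.33} → pass.
TC (methods 1·2): 0.38 vs {0.23, 0.23, 0.41, 0.35} → fail.
TC (methods 1·3): 0.56 vs {0.16, 0.25, 0.47, 0.56} → fail.
TC (methods 2·3): 0.40 vs {0.05, 0.30, 0.33, 0.50} → fail.
5 of 9 fail.

5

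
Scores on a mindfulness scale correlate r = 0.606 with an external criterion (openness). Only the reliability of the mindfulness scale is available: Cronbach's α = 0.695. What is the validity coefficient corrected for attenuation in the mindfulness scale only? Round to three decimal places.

0.727

Single correction: r_c = r_obs / √r_xx = 0.606 / √0.695 = 0.606 / 0.8337 ≈ 0.727.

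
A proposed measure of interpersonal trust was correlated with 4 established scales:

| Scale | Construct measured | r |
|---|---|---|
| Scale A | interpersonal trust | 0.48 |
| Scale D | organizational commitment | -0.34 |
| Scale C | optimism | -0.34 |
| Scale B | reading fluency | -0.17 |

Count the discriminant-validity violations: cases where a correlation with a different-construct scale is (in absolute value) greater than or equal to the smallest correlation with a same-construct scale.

Convergent (same construct = interpersonal trust): Scale A.
Smallest convergent = 0.48. Discriminant |r|: 0.34, 0.34, 0.17; count ≥ 0.48 → 0.

0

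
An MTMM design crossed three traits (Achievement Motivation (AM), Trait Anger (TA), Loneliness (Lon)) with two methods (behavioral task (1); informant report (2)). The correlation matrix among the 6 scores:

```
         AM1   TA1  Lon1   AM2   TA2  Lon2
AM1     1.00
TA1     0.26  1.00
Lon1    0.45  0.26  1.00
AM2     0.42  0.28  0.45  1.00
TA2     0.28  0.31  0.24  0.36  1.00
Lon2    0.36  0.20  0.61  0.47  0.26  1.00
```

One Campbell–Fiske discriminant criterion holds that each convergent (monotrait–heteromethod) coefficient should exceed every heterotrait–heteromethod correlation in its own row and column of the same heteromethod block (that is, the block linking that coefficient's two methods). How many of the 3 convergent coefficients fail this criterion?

Convergent coefficients and their comparison sets:
AM (methods 1·2): 0.42 vs {0.28, 0.28, 0.36, 0.45} → fail.
TA (methods 1·2): 0.31 vs {0.28, 0.28, 0.20, 0.24} → pass.
Lon (methods 1·2): 0.61 vs {0.45, 0.36, 0.24, 0.20} → pass.
1 of 3 fail.

1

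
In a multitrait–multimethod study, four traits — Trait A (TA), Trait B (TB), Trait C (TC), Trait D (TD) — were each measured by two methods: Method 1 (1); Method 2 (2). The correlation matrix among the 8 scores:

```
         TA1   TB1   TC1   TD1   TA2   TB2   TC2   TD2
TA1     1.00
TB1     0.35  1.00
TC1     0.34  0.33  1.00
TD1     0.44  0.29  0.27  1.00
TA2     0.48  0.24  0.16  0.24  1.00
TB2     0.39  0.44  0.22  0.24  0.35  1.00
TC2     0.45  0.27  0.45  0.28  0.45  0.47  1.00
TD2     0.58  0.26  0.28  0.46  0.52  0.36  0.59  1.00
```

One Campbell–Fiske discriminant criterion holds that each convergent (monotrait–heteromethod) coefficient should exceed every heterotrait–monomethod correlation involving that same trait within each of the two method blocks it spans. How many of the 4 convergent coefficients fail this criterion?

4

Each convergent coefficient versus the relevant comparison correlations:
TA (methods 1·2): 0.48 vs {0.35, 0.35, 0.34, 0.45, 0.44, 0.52} → fail.
TB (methods 1·2): 0.44 vs {0.35, 0.35, 0.33, 0.47, 0.29, 0.36} → fail.
TC (methods 1·2): 0.45 vs {0.34, 0.45, 0.33, 0.47, 0.27, 0.59} → fail.
TD (methods 1·2): 0.46 vs {0.44, 0.52, 0.29, 0.36, 0.27, 0.59} → fail.
4 of 4 fail.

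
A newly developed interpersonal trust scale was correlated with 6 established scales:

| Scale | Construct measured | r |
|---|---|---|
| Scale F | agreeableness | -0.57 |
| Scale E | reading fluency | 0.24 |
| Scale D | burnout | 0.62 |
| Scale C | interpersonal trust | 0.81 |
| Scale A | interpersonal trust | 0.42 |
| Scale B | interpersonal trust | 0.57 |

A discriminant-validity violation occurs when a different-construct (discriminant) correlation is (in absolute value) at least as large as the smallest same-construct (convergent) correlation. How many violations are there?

Convergent (same construct = interpersonal trust): Scale C, Scale A, Scale B.
Smallest convergent = 0.42. Discriminant |r|: 0.57, 0.24, 0.62; count ≥ 0.42 → 2.

2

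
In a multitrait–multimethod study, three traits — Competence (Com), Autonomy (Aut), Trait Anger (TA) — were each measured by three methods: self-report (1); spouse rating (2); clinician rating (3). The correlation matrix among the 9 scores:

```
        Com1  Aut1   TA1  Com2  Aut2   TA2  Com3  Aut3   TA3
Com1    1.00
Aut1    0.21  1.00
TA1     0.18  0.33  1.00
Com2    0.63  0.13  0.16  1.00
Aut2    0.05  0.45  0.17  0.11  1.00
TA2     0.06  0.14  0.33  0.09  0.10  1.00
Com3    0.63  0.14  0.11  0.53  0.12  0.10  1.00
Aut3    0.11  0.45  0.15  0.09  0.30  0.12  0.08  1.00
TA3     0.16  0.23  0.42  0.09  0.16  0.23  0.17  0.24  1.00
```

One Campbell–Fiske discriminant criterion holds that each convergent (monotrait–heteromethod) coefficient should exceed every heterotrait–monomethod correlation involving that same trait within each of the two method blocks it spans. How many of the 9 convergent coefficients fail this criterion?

Checking each validity diagonal entry against its comparison values:
Com (methods 1·2): 0.63 vs {0.21, 0.11, 0.18, 0.09} → pass.
Com (methods 1·3): 0.63 vs {0.21, 0.08, 0.18, 0.17} → pass.
Com (methods 2·3): 0.53 vs {0.11, 0.08, 0.09, 0.17} → pass.
Aut (methods 1·2): 0.45 vs {0.21, 0.11, 0.33, 0.10} → pass.
Aut (methods 1·3): 0.45 vs {0.21, 0.08, 0.33, 0.24} → pass.
Aut (methods 2·3): 0.30 vs {0.11, 0.08, 0.10, 0.24} → pass.
TA (methods 1·2): 0.33 vs {0.18, 0.09, 0.33, 0.10} → fail.
TA (methods 1·3): 0.42 vs {0.18, 0.17, 0.33, 0.24} → pass.
TA (methods 2·3): 0.23 vs {0.09, 0.17, 0.10, 0.24} → fail.
2 of 9 fail.

2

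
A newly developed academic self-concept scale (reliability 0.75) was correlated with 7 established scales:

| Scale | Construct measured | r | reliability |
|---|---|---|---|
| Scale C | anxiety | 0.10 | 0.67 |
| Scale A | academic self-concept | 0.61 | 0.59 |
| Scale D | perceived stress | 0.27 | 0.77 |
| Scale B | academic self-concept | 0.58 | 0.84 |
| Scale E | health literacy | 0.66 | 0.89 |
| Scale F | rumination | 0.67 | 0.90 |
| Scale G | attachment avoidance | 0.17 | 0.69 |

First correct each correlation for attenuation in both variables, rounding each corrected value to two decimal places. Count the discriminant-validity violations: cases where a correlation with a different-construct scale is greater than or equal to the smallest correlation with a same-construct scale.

2

Disattenuated r (r / √(r_scale · r_new)):
  Scale C (disc): 0.10 / √(0.67·0.75) = 0.14
  Scale A (conv): 0.61 / √(0.59·0.75) = 0.92
  Scale D (disc): 0.27 / √(0.77·0.75) = 0.36
  Scale B (conv): 0.58 / √(0.84·0.75) = 0.73
  Scale E (disc): 0.66 / √(0.89·0.75) = 0.81
  Scale F (disc): 0.67 / √(0.90·0.75) = 0.82
  Scale G (disc): 0.17 / √(0.69·0.75) = 0.24
Smallest convergent = 0.73. Discriminant values: 0.14, 0.36, 0.81, 0.82, 0.24; count ≥ 0.73 → 2.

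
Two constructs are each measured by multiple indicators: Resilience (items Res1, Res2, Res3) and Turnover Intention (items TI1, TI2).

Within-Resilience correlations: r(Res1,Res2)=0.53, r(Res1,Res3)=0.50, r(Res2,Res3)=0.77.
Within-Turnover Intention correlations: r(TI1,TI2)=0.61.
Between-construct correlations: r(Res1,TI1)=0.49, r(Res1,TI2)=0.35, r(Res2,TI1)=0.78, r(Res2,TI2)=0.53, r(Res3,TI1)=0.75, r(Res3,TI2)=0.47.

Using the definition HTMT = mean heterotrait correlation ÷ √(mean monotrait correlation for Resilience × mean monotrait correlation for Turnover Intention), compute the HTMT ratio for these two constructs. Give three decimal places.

0.928

Mean heterotrait r = 3.37/6 = 0.5617.
Mean within-Res = 1.80/3 = 0.6000; mean within-TI = 0.61/1 = 0.6100.
Geometric mean = √(0.6000 × 0.6100) = 0.6050.
HTMT = 0.5617 / 0.6050 = 0.928.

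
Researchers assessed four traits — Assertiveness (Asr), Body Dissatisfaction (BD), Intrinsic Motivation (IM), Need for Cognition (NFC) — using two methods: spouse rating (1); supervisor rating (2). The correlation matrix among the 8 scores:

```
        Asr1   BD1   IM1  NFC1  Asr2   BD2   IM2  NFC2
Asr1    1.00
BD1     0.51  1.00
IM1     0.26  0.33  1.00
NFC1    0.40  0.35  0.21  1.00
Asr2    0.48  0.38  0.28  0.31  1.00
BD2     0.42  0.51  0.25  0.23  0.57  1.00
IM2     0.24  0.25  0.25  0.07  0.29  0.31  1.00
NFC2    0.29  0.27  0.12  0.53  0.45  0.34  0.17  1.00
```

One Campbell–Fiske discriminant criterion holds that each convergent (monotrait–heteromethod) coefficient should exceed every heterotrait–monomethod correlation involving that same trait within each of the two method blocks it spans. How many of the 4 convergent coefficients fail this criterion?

3

Each convergent coefficient versus the relevant comparison correlations:
Asr (methods 1·2): 0.48 vs {0.51, 0.57, 0.26, 0.29, 0.40, 0.45} → fail.
BD (methods 1·2): 0.51 vs {0.51, 0.57, 0.33, 0.31, 0.35, 0.34} → fail.
IM (methods 1·2): 0.25 vs {0.26, 0.29, 0.33, 0.31, 0.21, 0.17} → fail.
NFC (methods 1·2): 0.53 vs {0.40, 0.45, 0.35, 0.34, 0.21, 0.17} → pass.
3 of 4 fail.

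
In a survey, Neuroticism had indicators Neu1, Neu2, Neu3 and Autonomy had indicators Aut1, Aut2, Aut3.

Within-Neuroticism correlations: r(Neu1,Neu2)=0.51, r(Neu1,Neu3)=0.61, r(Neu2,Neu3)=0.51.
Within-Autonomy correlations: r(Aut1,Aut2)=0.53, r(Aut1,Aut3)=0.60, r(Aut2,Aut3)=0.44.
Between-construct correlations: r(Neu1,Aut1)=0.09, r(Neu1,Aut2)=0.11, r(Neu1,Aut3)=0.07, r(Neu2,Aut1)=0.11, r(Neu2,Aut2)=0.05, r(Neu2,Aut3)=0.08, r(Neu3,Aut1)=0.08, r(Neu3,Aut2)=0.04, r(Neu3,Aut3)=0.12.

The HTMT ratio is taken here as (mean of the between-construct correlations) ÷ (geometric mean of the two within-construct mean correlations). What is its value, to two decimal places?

0.16

Between-construct mean = 0.75/9 = 0.0833.
Mean within-Neu = 1.63/3 = 0.5433; mean within-Aut = 1.57/3 = 0.5233.
Geometric mean = √(0.5433 × 0.5233) = 0.5332.
HTMT = 0.0833 / 0.5332 = 0.16.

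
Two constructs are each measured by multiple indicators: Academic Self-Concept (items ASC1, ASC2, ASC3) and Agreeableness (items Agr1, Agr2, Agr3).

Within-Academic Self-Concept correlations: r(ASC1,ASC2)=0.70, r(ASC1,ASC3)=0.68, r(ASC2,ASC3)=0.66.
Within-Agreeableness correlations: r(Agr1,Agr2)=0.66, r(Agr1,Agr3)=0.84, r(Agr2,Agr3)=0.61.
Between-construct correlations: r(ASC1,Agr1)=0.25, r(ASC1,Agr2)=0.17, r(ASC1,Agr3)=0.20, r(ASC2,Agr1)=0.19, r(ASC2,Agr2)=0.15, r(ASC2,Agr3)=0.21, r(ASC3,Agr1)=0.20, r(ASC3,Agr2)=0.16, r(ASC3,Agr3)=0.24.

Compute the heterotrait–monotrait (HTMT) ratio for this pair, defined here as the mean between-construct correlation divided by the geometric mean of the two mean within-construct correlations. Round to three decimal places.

0.284

Mean heterotrait r = 1.77/9 = 0.1967.
Mean within-ASC = 2.04/3 = 0.6800; mean within-Agr = 2.11/3 = 0.7033.
Geometric mean = √(0.6800 × 0.7033) = 0.6916.
HTMT = 0.1967 / 0.6916 = 0.284.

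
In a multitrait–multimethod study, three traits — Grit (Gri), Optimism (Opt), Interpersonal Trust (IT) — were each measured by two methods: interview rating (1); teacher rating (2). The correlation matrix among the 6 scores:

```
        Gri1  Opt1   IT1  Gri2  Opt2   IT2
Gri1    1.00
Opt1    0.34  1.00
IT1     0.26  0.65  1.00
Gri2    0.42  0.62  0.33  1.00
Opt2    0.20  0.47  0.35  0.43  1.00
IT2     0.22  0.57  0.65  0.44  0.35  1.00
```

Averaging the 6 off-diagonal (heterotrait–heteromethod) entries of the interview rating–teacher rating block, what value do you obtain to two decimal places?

0.38

HTHM values (method 1 × method 2): 0.20, 0.22, 0.62, 0.57, 0.33, 0.35; mean = 2.29/6 = 0.38.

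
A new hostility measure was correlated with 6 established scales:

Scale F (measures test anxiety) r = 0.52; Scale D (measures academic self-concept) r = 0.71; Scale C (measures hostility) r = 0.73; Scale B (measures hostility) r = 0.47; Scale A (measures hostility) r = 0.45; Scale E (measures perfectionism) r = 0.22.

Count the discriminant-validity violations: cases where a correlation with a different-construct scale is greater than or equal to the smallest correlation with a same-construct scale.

Convergent (same construct = hostility): Scale C, Scale B, Scale A.
Smallest convergent = 0.45. Discriminant values: 0.52, 0.71, 0.22; count ≥ 0.45 → 2.

2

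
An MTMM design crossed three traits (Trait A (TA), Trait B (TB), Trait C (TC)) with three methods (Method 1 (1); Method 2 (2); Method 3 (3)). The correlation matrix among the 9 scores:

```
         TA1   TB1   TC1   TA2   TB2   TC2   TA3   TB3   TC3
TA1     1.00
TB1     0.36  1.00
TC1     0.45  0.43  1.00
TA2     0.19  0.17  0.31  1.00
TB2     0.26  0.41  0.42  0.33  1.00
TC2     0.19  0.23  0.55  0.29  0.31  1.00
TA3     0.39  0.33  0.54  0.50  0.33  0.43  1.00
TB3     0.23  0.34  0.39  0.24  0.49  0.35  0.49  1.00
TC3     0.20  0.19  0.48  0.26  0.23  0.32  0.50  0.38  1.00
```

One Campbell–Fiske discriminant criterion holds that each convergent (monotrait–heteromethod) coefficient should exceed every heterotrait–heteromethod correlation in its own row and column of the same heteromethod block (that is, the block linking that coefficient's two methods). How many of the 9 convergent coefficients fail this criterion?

6

Checking each validity diagonal entry against its comparison values:
TA (methods 1·2): 0.19 vs {0.26, 0.17, 0.19, 0.31} → fail.
TA (methods 1·3): 0.39 vs {0.23, 0.33, 0.20, 0.54} → fail.
TA (methods 2·3): 0.50 vs {0.24, 0.33, 0.26, 0.43} → pass.
TB (methods 1·2): 0.41 vs {0.17, 0.26, 0.23, 0.42} → fail.
TB (methods 1·3): 0.34 vs {0.33, 0.23, 0.19, 0.39} → fail.
TB (methods 2·3): 0.49 vs {0.33, 0.24, 0.23, 0.35} → pass.
TC (methods 1·2): 0.55 vs {0.31, 0.19, 0.42, 0.23} → pass.
TC (methods 1·3): 0.48 vs {0.54, 0.20, 0.39, 0.19} → fail.
TC (methods 2·3): 0.32 vs {0.43, 0.26, 0.35, 0.23} → fail.
6 of 9 fail.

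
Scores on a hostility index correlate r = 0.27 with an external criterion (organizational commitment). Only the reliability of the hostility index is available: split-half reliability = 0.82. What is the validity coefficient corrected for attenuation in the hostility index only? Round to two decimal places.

Single correction: r_c = r_obs / √r_xx = 0.27 / √0.82 = 0.27 / 0.9055 ≈ 0.30.

0.30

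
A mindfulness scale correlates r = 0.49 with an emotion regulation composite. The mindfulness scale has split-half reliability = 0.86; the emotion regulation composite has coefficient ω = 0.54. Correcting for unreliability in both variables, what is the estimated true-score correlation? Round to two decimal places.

0.72

r_true = r_obs / √(r_xx · r_yy) = 0.49 / √(0.86 × 0.54) = 0.49 / √0.4644 = 0.49 / 0.6815 ≈ 0.72.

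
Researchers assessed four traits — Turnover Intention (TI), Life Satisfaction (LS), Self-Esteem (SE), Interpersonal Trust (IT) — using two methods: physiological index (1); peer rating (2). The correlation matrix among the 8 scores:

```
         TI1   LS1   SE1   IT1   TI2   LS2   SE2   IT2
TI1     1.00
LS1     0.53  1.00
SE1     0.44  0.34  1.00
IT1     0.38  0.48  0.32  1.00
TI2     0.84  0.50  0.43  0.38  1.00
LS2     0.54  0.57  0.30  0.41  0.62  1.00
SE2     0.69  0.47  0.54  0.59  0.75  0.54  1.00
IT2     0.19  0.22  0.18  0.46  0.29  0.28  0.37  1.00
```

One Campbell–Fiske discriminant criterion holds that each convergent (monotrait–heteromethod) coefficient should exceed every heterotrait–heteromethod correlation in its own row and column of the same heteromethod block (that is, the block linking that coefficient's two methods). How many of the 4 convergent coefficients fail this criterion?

2

Checking each validity diagonal entry against its comparison values:
TI (methods 1·2): 0.84 vs {0.54, 0.50, 0.69, 0.43, 0.19, 0.38} → pass.
LS (methods 1·2): 0.57 vs {0.50, 0.54, 0.47, 0.30, 0.22, 0.41} → pass.
SE (methods 1·2): 0.54 vs {0.43, 0.69, 0.30, 0.47, 0.18, 0.59} → fail.
IT (methods 1·2): 0.46 vs {0.38, 0.19, 0.41, 0.22, 0.59, 0.18} → fail.
2 of 4 fail.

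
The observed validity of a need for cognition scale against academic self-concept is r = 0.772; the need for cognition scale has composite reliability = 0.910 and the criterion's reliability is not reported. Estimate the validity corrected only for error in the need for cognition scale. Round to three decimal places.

Single correction: r_c = r_obs / √r_xx = 0.772 / √0.910 = 0.772 / 0.9539 ≈ 0.809.

0.809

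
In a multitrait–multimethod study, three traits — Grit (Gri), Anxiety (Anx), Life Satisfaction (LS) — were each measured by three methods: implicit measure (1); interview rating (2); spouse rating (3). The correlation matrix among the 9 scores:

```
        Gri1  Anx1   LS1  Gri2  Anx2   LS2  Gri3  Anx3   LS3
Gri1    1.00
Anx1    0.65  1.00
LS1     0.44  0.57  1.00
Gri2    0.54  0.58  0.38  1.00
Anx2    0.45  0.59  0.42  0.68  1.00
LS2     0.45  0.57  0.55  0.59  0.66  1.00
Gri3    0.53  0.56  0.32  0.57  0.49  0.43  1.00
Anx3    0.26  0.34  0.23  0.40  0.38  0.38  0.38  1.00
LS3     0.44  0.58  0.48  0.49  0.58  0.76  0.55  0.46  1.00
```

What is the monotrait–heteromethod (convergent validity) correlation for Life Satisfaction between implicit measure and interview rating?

0.55

Same trait (LS), different methods: r(LS1, LS2) = 0.55.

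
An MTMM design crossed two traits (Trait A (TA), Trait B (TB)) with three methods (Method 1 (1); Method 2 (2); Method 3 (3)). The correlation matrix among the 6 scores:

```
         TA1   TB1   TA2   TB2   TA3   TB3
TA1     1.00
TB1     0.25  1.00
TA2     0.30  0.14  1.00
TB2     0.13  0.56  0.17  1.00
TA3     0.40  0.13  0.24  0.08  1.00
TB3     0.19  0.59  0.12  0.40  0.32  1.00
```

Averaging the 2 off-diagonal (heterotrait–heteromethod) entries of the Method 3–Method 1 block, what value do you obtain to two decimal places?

0.16

HTHM values (method 3 × method 1): 0.13, 0.19; mean = 0.32/2 = 0.16.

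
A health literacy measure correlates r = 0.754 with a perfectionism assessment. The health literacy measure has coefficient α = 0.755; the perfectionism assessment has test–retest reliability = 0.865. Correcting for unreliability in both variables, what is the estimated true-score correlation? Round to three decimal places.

0.933

r_true = r_obs / √(r_xx · r_yy) = 0.754 / √(0.755 × 0.865) = 0.754 / √0.653075 = 0.754 / 0.8081 ≈ 0.933.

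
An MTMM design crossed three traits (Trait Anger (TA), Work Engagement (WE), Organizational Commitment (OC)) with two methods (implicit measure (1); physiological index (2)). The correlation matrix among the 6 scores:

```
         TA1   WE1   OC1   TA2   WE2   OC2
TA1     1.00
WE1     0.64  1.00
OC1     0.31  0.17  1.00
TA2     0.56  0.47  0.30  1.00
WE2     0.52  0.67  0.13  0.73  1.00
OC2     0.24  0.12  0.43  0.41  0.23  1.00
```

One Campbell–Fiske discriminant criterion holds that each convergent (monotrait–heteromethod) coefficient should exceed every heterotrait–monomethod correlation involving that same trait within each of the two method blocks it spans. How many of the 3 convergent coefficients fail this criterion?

2

Checking each validity diagonal entry against its comparison values:
TA (methods 1·2): 0.56 vs {0.64, 0.73, 0.31, 0.41} → fail.
WE (methods 1·2): 0.67 vs {0.64, 0.73, 0.17, 0.23} → fail.
OC (methods 1·2): 0.43 vs {0.31, 0.41, 0.17, 0.23} → pass.
2 of 3 fail.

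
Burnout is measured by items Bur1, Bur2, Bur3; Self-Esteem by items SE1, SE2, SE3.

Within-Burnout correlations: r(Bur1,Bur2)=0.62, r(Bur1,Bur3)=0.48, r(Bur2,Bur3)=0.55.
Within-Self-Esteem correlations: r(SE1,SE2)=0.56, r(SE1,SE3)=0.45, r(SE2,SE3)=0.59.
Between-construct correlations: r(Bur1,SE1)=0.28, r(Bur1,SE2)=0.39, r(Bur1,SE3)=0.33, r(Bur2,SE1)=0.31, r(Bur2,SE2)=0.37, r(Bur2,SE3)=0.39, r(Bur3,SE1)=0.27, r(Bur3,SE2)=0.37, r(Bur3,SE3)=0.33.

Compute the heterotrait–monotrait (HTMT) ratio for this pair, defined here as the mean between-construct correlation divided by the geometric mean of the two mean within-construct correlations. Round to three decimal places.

Between-construct mean = 3.04/9 = 0.3378.
Mean within-Bur = 1.65/3 = 0.5500; mean within-SE = 1.60/3 = 0.5333.
Geometric mean = √(0.5500 × 0.5333) = 0.5416.
HTMT = 0.3378 / 0.5416 = 0.624.

0.624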